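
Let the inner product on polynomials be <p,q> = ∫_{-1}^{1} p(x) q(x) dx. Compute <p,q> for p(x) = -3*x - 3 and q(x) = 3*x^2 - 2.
<p,q> = 6

Expand the product: p(x)·q(x) = -9*x^3 - 9*x^2 + 6*x + 6.
∫_{-1}^{1} of each monomial x^k gives [2/(k+1) if k even, 0 if k odd]. Integrating term-by-term (or equivalently evaluating the antiderivative F(x) = -9*x^4/4 - 3*x^3 + 3*x^2 + 6*x at the endpoints):
  F(1) − F(−1) = 15/4 − (-9/4) = 6.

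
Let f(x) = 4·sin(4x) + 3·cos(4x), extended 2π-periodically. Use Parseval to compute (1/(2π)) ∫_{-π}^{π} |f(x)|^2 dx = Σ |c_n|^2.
Σ |c_n|^2 = 25/2

Expand |f|^2 and use orthogonality of {sin(nx), cos(mx)} on [-π, π]:
  ∫_{-π}^{π} sin(nx)^2 dx = π, ∫ cos(mx)^2 dx = π, and cross terms integrate to 0.
So ∫_{-π}^{π} f(x)^2 dx = 4^2 · π + 3^2 · π = (16 + 9)π.
Divide by 2π: (16 + 9)/2 = 25/2.
By Parseval, this equals Σ |c_n|^2.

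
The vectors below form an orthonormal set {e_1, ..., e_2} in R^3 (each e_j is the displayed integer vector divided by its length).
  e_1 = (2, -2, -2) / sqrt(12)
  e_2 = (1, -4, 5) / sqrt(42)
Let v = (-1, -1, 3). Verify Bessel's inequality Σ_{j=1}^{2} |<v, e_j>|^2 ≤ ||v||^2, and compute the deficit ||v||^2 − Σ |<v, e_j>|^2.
Σ |<v, e_j>|^2 = 75/7; ||v||^2 = 11; deficit = 2/7

Write each e_j = u_j / sqrt(<u_j, u_j>) where u_j is the displayed integer vector. Then <v, e_j> = <v, u_j> / sqrt(<u_j, u_j>), so |<v, e_j>|^2 = <v, u_j>^2 / <u_j, u_j>.
Coefficients: <v, e_1> = -6/sqrt(12), <v, e_2> = 18/sqrt(42).
Square and sum: Σ |<v, e_j>|^2 = 75/7.
Compute ||v||^2 = v·v = 11.
Deficit = 11 − 75/7 = 2/7 ≥ 0, confirming Bessel's inequality. (The deficit equals ||v − Σ <v,e_j> e_j||^2, the squared distance from v to span{e_j}.)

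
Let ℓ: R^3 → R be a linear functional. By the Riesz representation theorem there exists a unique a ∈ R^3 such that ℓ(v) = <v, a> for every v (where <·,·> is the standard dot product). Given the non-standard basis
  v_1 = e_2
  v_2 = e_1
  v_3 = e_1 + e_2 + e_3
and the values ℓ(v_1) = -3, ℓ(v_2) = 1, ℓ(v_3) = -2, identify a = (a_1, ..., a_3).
a = (1, -3, 0)

Write a = (a_1, ..., a_3) in the standard basis. For each basis vector v_i, ℓ(v_i) = <v_i, a> is a linear equation in the a_j's. Collect the n equations into a matrix system V a = ℓ, where row i of V is v_i (expressed in the standard basis). Since V is invertible (lower-triangular with 1s on the diagonal, up to permutation), solve by back-substitution:
  V =
[[0, 1, 0],
 [1, 0, 0],
 [1, 1, 1]]
  V a = (-3, 1, -2)
Solving gives a = (1, -3, 0).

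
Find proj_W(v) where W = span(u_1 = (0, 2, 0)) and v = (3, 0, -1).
proj_W(v) = (0, 0, 0)

Set up U = [u_1 | ... | u_1] ∈ R^(3×1). The projector onto W = col(U) is P = U (U^T U)^(-1) U^T.
Compute U^T U =
  [4],
and U^T v = (0).
Solve U^T U · c = U^T v for the coefficients: c = (0). The projection is proj_W(v) = U c.
Check: (v - proj_W(v)) · u_1 = 0  (should be 0).
Result: proj_W(v) = (0, 0, 0).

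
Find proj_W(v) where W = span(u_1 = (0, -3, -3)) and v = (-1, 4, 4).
proj_W(v) = (0, 4, 4)

Set up U = [u_1 | ... | u_1] ∈ R^(3×1). The projector onto W = col(U) is P = U (U^T U)^(-1) U^T.
Compute U^T U =
  [18],
and U^T v = (-24).
Solve U^T U · c = U^T v for the coefficients: c = (-4/3). The projection is proj_W(v) = U c.
Check: (v - proj_W(v)) · u_1 = 0  (should be 0).
Result: proj_W(v) = (0, 4, 4).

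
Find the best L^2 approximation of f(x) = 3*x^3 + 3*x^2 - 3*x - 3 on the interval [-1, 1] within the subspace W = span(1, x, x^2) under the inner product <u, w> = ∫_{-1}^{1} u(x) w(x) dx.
g(x) = 3*x^2 - 6*x/5 - 3

The best approximation g ∈ W is the orthogonal projection of f onto W. Writing g = a_0 + a_1 x + a_2 x^2, the coefficients solve the normal equations G · a = b where
  G_{ij} = <φ_i, φ_j> and b_i = <f, φ_i>, with φ_0 = 1, φ_1 = x, φ_2 = x^2.
G =
  [2, 0, 2/3]
  [0, 2/3, 0]
  [2/3, 0, 2/5],
b = (-4, -4/5, -4/5).
Solving gives a_0 = -3, a_1 = -6/5, a_2 = 3, so
  g(x) = 3*x^2 - 6*x/5 - 3.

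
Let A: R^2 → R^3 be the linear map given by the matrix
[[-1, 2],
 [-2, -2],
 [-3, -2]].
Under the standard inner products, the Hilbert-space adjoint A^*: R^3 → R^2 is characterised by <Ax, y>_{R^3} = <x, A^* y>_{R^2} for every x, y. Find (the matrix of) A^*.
A^* = A^T =
[[-1, -2, -3],
 [2, -2, -2]]

For real matrices with standard dot products, the defining identity <Ax, y> = <x, A^* y> gives (Ax)^T y = x^T (A^*) y, i.e. x^T A^T y = x^T (A^*) y. Since this holds for all x, y, we must have A^* = A^T. Therefore
A^* =
[[-1, -2, -3],
 [2, -2, -2]].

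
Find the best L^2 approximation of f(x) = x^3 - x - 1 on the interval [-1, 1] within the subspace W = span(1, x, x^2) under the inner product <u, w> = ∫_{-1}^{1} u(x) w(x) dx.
g(x) = -2*x/5 - 1

The best approximation g ∈ W is the orthogonal projection of f onto W. Writing g = a_0 + a_1 x + a_2 x^2, the coefficients solve the normal equations G · a = b where
  G_{ij} = <φ_i, φ_j> and b_i = <f, φ_i>, with φ_0 = 1, φ_1 = x, φ_2 = x^2.
G =
  [2, 0, 2/3]
  [0, 2/3, 0]
  [2/3, 0, 2/5],
b = (-2, -4/15, -2/3).
Solving gives a_0 = -1, a_1 = -2/5, a_2 = 0, so
  g(x) = -2*x/5 - 1.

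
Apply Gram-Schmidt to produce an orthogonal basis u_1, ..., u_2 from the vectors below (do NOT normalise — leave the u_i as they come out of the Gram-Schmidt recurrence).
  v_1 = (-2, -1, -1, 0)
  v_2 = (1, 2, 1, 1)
Orthogonal basis:
  u_1 = (-2, -1, -1, 0)
  u_2 = (-2/3, 7/6, 1/6, 1)

Apply the Gram-Schmidt recurrence
  u_1 = v_1
  u_i = v_i − Σ_{j<i} ((v_i · u_j) / (u_j · u_j)) · u_j.

Step by step this gives:
  u_1 = (-2, -1, -1, 0)
  u_2 = (-2/3, 7/6, 1/6, 1)

Orthogonality check:
  u_2 · u_1 = 0 (should be 0)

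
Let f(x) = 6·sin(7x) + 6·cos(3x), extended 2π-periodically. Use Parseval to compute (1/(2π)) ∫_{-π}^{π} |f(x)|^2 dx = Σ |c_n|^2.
Σ |c_n|^2 = 36

Expand |f|^2 and use orthogonality of {sin(nx), cos(mx)} on [-π, π]:
  ∫_{-π}^{π} sin(nx)^2 dx = π, ∫ cos(mx)^2 dx = π, and cross terms integrate to 0.
So ∫_{-π}^{π} f(x)^2 dx = 6^2 · π + 6^2 · π = (36 + 36)π.
Divide by 2π: (36 + 36)/2 = 36.
By Parseval, this equals Σ |c_n|^2.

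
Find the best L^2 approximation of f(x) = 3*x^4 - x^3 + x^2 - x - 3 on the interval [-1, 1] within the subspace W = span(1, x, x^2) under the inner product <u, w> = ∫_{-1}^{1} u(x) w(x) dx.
g(x) = 25*x^2/7 - 8*x/5 - 114/35

The best approximation g ∈ W is the orthogonal projection of f onto W. Writing g = a_0 + a_1 x + a_2 x^2, the coefficients solve the normal equations G · a = b where
  G_{ij} = <φ_i, φ_j> and b_i = <f, φ_i>, with φ_0 = 1, φ_1 = x, φ_2 = x^2.
G =
  [2, 0, 2/3]
  [0, 2/3, 0]
  [2/3, 0, 2/5],
b = (-62/15, -16/15, -26/35).
Solving gives a_0 = -114/35, a_1 = -8/5, a_2 = 25/7, so
  g(x) = 25*x^2/7 - 8*x/5 - 114/35.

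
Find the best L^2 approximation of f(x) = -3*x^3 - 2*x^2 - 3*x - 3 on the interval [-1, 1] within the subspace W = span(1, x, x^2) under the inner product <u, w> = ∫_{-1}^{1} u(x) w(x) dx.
g(x) = -2*x^2 - 24*x/5 - 3

The best approximation g ∈ W is the orthogonal projection of f onto W. Writing g = a_0 + a_1 x + a_2 x^2, the coefficients solve the normal equations G · a = b where
  G_{ij} = <φ_i, φ_j> and b_i = <f, φ_i>, with φ_0 = 1, φ_1 = x, φ_2 = x^2.
G =
  [2, 0, 2/3]
  [0, 2/3, 0]
  [2/3, 0, 2/5],
b = (-22/3, -16/5, -14/5).
Solving gives a_0 = -3, a_1 = -24/5, a_2 = -2, so
  g(x) = -2*x^2 - 24*x/5 - 3.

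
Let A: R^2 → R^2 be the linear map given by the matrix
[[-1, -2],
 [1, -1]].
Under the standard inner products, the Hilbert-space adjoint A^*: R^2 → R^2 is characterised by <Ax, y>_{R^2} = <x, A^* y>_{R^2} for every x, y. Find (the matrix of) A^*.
A^* = A^T =
[[-1, 1],
 [-2, -1]]

For real matrices with standard dot products, the defining identity <Ax, y> = <x, A^* y> gives (Ax)^T y = x^T (A^*) y, i.e. x^T A^T y = x^T (A^*) y. Since this holds for all x, y, we must have A^* = A^T. Therefore
A^* =
[[-1, 1],
 [-2, -1]].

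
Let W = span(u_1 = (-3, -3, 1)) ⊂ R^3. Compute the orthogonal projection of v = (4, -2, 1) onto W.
proj_W(v) = (15/19, 15/19, -5/19)

Set up U = [u_1 | ... | u_1] ∈ R^(3×1). The projector onto W = col(U) is P = U (U^T U)^(-1) U^T.
Compute U^T U =
  [19],
and U^T v = (-5).
Solve U^T U · c = U^T v for the coefficients: c = (-5/19). The projection is proj_W(v) = U c.
Check: (v - proj_W(v)) · u_1 = 0  (should be 0).
Result: proj_W(v) = (15/19, 15/19, -5/19).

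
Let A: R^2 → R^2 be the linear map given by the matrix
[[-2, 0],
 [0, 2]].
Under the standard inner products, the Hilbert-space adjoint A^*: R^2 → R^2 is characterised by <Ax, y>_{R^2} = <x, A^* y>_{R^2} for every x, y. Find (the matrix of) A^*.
A^* = A^T =
[[-2, 0],
 [0, 2]]

For real matrices with standard dot products, the defining identity <Ax, y> = <x, A^* y> gives (Ax)^T y = x^T (A^*) y, i.e. x^T A^T y = x^T (A^*) y. Since this holds for all x, y, we must have A^* = A^T. Therefore
A^* =
[[-2, 0],
 [0, 2]].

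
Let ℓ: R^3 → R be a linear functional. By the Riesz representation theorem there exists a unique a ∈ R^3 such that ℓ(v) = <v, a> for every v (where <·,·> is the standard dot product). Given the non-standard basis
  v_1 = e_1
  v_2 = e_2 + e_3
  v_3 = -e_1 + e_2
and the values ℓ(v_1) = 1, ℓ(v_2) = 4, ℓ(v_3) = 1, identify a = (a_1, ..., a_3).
a = (1, 2, 2)

Write a = (a_1, ..., a_3) in the standard basis. For each basis vector v_i, ℓ(v_i) = <v_i, a> is a linear equation in the a_j's. Collect the n equations into a matrix system V a = ℓ, where row i of V is v_i (expressed in the standard basis). Since V is invertible (lower-triangular with 1s on the diagonal, up to permutation), solve by back-substitution:
  V =
[[1, 0, 0],
 [0, 1, 1],
 [-1, 1, 0]]
  V a = (1, 4, 1)
Solving gives a = (1, 2, 2).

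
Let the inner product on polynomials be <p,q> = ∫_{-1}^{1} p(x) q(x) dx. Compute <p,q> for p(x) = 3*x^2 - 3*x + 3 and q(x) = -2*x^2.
<p,q> = -32/5

Expand the product: p(x)·q(x) = -6*x^4 + 6*x^3 - 6*x^2.
∫_{-1}^{1} of each monomial x^k gives [2/(k+1) if k even, 0 if k odd]. Integrating term-by-term (or equivalently evaluating the antiderivative F(x) = -6*x^5/5 + 3*x^4/2 - 2*x^3 at the endpoints):
  F(1) − F(−1) = -17/10 − (47/10) = -32/5.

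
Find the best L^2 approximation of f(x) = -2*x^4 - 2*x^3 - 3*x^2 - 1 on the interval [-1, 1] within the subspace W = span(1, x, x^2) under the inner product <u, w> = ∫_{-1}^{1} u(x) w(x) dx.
g(x) = -33*x^2/7 - 6*x/5 - 29/35

The best approximation g ∈ W is the orthogonal projection of f onto W. Writing g = a_0 + a_1 x + a_2 x^2, the coefficients solve the normal equations G · a = b where
  G_{ij} = <φ_i, φ_j> and b_i = <f, φ_i>, with φ_0 = 1, φ_1 = x, φ_2 = x^2.
G =
  [2, 0, 2/3]
  [0, 2/3, 0]
  [2/3, 0, 2/5],
b = (-24/5, -4/5, -256/105).
Solving gives a_0 = -29/35, a_1 = -6/5, a_2 = -33/7, so
  g(x) = -33*x^2/7 - 6*x/5 - 29/35.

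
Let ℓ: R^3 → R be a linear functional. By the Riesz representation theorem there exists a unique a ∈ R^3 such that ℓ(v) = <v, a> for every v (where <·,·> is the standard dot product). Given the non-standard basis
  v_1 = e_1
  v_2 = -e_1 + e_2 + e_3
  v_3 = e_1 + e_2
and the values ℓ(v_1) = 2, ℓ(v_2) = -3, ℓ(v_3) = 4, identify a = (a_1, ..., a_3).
a = (2, 2, -3)

Write a = (a_1, ..., a_3) in the standard basis. For each basis vector v_i, ℓ(v_i) = <v_i, a> is a linear equation in the a_j's. Collect the n equations into a matrix system V a = ℓ, where row i of V is v_i (expressed in the standard basis). Since V is invertible (lower-triangular with 1s on the diagonal, up to permutation), solve by back-substitution:
  V =
[[1, 0, 0],
 [-1, 1, 1],
 [1, 1, 0]]
  V a = (2, -3, 4)
Solving gives a = (2, 2, -3).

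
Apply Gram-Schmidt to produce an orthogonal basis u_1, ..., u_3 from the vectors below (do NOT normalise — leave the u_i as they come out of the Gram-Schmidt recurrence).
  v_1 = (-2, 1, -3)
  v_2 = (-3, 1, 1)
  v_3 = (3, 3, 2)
Orthogonal basis:
  u_1 = (-2, 1, -3)
  u_2 = (-17/7, 5/7, 13/7)
  u_3 = (94/69, 517/138, 47/138)

Apply the Gram-Schmidt recurrence
  u_1 = v_1
  u_i = v_i − Σ_{j<i} ((v_i · u_j) / (u_j · u_j)) · u_j.

Step by step this gives:
  u_1 = (-2, 1, -3)
  u_2 = (-17/7, 5/7, 13/7)
  u_3 = (94/69, 517/138, 47/138)

Orthogonality check:
  u_2 · u_1 = 0 (should be 0)
  u_3 · u_1 = 0 (should be 0)
  u_3 · u_2 = 0 (should be 0)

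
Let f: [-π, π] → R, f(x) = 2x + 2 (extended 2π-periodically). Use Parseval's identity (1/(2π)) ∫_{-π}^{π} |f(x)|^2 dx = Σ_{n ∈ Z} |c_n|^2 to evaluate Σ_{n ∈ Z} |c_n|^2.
Σ |c_n|^2 = 4π^2/3 + 4

Expand and integrate term by term over [-π, π]:
  ∫ (2x)^2 dx = 4·(2π^3/3); ∫ 2·2·(2)·x dx = 0 (odd integrand); ∫ 2^2 dx = 4·2π.
So (1/(2π)) ∫_{-π}^{π} (2x + 2)^2 dx = 4π^2/3 + 4 = 4π^2/3 + 4.
Parseval ⇒ Σ |c_n|^2 = 4π^2/3 + 4.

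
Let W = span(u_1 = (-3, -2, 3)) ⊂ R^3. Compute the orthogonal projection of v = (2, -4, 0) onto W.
proj_W(v) = (-3/11, -2/11, 3/11)

Set up U = [u_1 | ... | u_1] ∈ R^(3×1). The projector onto W = col(U) is P = U (U^T U)^(-1) U^T.
Compute U^T U =
  [22],
and U^T v = (2).
Solve U^T U · c = U^T v for the coefficients: c = (1/11). The projection is proj_W(v) = U c.
Check: (v - proj_W(v)) · u_1 = 0  (should be 0).
Result: proj_W(v) = (-3/11, -2/11, 3/11).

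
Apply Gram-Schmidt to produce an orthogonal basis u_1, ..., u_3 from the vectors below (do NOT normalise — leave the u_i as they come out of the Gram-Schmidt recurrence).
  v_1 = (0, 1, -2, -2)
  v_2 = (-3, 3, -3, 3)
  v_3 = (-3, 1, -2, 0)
Orthogonal basis:
  u_1 = (0, 1, -2, -2)
  u_2 = (-3, 8/3, -7/3, 11/3)
  u_3 = (-8/5, -4/5, 1/5, -3/5)

Apply the Gram-Schmidt recurrence
  u_1 = v_1
  u_i = v_i − Σ_{j<i} ((v_i · u_j) / (u_j · u_j)) · u_j.

Step by step this gives:
  u_1 = (0, 1, -2, -2)
  u_2 = (-3, 8/3, -7/3, 11/3)
  u_3 = (-8/5, -4/5, 1/5, -3/5)

Orthogonality check:
  u_2 · u_1 = 0 (should be 0)
  u_3 · u_1 = 0 (should be 0)
  u_3 · u_2 = 0 (should be 0)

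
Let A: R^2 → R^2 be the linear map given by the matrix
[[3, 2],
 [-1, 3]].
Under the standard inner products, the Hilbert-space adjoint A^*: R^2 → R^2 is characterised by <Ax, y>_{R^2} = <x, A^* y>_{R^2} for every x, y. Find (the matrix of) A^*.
A^* = A^T =
[[3, -1],
 [2, 3]]

For real matrices with standard dot products, the defining identity <Ax, y> = <x, A^* y> gives (Ax)^T y = x^T (A^*) y, i.e. x^T A^T y = x^T (A^*) y. Since this holds for all x, y, we must have A^* = A^T. Therefore
A^* =
[[3, -1],
 [2, 3]].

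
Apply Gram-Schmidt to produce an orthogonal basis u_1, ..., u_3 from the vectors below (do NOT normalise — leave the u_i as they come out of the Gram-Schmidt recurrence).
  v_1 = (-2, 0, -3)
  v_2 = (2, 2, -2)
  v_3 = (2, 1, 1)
Orthogonal basis:
  u_1 = (-2, 0, -3)
  u_2 = (30/13, 2, -20/13)
  u_3 = (-3/38, 5/38, 1/19)

Apply the Gram-Schmidt recurrence
  u_1 = v_1
  u_i = v_i − Σ_{j<i} ((v_i · u_j) / (u_j · u_j)) · u_j.

Step by step this gives:
  u_1 = (-2, 0, -3)
  u_2 = (30/13, 2, -20/13)
  u_3 = (-3/38, 5/38, 1/19)

Orthogonality check:
  u_2 · u_1 = 0 (should be 0)
  u_3 · u_1 = 0 (should be 0)
  u_3 · u_2 = 0 (should be 0)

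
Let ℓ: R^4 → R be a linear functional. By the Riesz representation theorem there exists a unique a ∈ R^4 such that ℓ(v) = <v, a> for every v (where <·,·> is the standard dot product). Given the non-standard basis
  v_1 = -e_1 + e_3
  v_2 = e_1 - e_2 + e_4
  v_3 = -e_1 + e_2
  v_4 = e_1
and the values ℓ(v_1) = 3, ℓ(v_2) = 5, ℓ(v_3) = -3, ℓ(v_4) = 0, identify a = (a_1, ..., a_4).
a = (0, -3, 3, 2)

Write a = (a_1, ..., a_4) in the standard basis. For each basis vector v_i, ℓ(v_i) = <v_i, a> is a linear equation in the a_j's. Collect the n equations into a matrix system V a = ℓ, where row i of V is v_i (expressed in the standard basis). Since V is invertible (lower-triangular with 1s on the diagonal, up to permutation), solve by back-substitution:
  V =
[[-1, 0, 1, 0],
 [1, -1, 0, 1],
 [-1, 1, 0, 0],
 [1, 0, 0, 0]]
  V a = (3, 5, -3, 0)
Solving gives a = (0, -3, 3, 2).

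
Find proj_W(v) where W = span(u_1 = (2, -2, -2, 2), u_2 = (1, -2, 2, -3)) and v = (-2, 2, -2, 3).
proj_W(v) = (-47/34, 42/17, -32/17, 101/34)

Set up U = [u_1 | ... | u_2] ∈ R^(4×2). The projector onto W = col(U) is P = U (U^T U)^(-1) U^T.
Compute U^T U =
  [16, -4]
  [-4, 18],
and U^T v = (2, -19).
Solve U^T U · c = U^T v for the coefficients: c = (-5/34, -37/34). The projection is proj_W(v) = U c.
Check: (v - proj_W(v)) · u_1 = 0  (should be 0).
Check: (v - proj_W(v)) · u_2 = 0  (should be 0).
Result: proj_W(v) = (-47/34, 42/17, -32/17, 101/34).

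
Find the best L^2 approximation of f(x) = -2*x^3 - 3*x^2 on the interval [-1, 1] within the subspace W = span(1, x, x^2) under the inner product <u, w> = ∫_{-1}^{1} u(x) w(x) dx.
g(x) = -3*x^2 - 6*x/5

The best approximation g ∈ W is the orthogonal projection of f onto W. Writing g = a_0 + a_1 x + a_2 x^2, the coefficients solve the normal equations G · a = b where
  G_{ij} = <φ_i, φ_j> and b_i = <f, φ_i>, with φ_0 = 1, φ_1 = x, φ_2 = x^2.
G =
  [2, 0, 2/3]
  [0, 2/3, 0]
  [2/3, 0, 2/5],
b = (-2, -4/5, -6/5).
Solving gives a_0 = 0, a_1 = -6/5, a_2 = -3, so
  g(x) = -3*x^2 - 6*x/5.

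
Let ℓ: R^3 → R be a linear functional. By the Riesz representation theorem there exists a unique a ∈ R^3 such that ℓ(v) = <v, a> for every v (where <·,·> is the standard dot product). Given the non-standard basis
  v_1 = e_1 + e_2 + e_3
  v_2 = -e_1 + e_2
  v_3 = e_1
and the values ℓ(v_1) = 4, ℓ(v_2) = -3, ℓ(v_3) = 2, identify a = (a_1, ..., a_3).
a = (2, -1, 3)

Write a = (a_1, ..., a_3) in the standard basis. For each basis vector v_i, ℓ(v_i) = <v_i, a> is a linear equation in the a_j's. Collect the n equations into a matrix system V a = ℓ, where row i of V is v_i (expressed in the standard basis). Since V is invertible (lower-triangular with 1s on the diagonal, up to permutation), solve by back-substitution:
  V =
[[1, 1, 1],
 [-1, 1, 0],
 [1, 0, 0]]
  V a = (4, -3, 2)
Solving gives a = (2, -1, 3).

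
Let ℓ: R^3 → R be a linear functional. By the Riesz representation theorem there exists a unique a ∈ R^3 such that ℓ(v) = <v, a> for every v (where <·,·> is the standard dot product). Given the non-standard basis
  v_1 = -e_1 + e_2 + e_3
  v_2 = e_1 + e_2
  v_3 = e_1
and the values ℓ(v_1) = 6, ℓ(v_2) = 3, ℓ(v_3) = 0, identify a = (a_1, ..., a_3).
a = (0, 3, 3)

Write a = (a_1, ..., a_3) in the standard basis. For each basis vector v_i, ℓ(v_i) = <v_i, a> is a linear equation in the a_j's. Collect the n equations into a matrix system V a = ℓ, where row i of V is v_i (expressed in the standard basis). Since V is invertible (lower-triangular with 1s on the diagonal, up to permutation), solve by back-substitution:
  V =
[[-1, 1, 1],
 [1, 1, 0],
 [1, 0, 0]]
  V a = (6, 3, 0)
Solving gives a = (0, 3, 3).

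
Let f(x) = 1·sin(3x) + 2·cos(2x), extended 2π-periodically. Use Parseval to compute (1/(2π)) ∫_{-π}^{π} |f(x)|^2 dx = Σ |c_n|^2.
Σ |c_n|^2 = 5/2

Expand |f|^2 and use orthogonality of {sin(nx), cos(mx)} on [-π, π]:
  ∫_{-π}^{π} sin(nx)^2 dx = π, ∫ cos(mx)^2 dx = π, and cross terms integrate to 0.
So ∫_{-π}^{π} f(x)^2 dx = 1^2 · π + 2^2 · π = (1 + 4)π.
Divide by 2π: (1 + 4)/2 = 5/2.
By Parseval, this equals Σ |c_n|^2.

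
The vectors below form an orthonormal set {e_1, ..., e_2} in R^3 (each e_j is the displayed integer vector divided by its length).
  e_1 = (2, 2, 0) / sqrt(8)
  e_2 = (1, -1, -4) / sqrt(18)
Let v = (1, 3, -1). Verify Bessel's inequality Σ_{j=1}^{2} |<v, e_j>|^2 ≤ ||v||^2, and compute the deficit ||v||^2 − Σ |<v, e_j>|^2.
Σ |<v, e_j>|^2 = 74/9; ||v||^2 = 11; deficit = 25/9

Write each e_j = u_j / sqrt(<u_j, u_j>) where u_j is the displayed integer vector. Then <v, e_j> = <v, u_j> / sqrt(<u_j, u_j>), so |<v, e_j>|^2 = <v, u_j>^2 / <u_j, u_j>.
Coefficients: <v, e_1> = 8/sqrt(8), <v, e_2> = 2/sqrt(18).
Square and sum: Σ |<v, e_j>|^2 = 74/9.
Compute ||v||^2 = v·v = 11.
Deficit = 11 − 74/9 = 25/9 ≥ 0, confirming Bessel's inequality. (The deficit equals ||v − Σ <v,e_j> e_j||^2, the squared distance from v to span{e_j}.)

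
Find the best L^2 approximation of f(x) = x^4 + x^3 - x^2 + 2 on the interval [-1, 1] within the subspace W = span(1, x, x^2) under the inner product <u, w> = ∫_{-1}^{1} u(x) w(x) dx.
g(x) = -x^2/7 + 3*x/5 + 67/35

The best approximation g ∈ W is the orthogonal projection of f onto W. Writing g = a_0 + a_1 x + a_2 x^2, the coefficients solve the normal equations G · a = b where
  G_{ij} = <φ_i, φ_j> and b_i = <f, φ_i>, with φ_0 = 1, φ_1 = x, φ_2 = x^2.
G =
  [2, 0, 2/3]
  [0, 2/3, 0]
  [2/3, 0, 2/5],
b = (56/15, 2/5, 128/105).
Solving gives a_0 = 67/35, a_1 = 3/5, a_2 = -1/7, so
  g(x) = -x^2/7 + 3*x/5 + 67/35.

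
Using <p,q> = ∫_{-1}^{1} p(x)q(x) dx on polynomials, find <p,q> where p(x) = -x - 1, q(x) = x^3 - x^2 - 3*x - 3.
<p,q> = 124/15

Expand the product: p(x)·q(x) = -x^4 + 4*x^2 + 6*x + 3.
∫_{-1}^{1} of each monomial x^k gives [2/(k+1) if k even, 0 if k odd]. Integrating term-by-term (or equivalently evaluating the antiderivative F(x) = -x^5/5 + 4*x^3/3 + 3*x^2 + 3*x at the endpoints):
  F(1) − F(−1) = 107/15 − (-17/15) = 124/15.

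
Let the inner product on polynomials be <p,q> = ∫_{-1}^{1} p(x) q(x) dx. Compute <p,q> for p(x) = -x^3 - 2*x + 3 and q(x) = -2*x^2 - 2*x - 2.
<p,q> = -188/15

Expand the product: p(x)·q(x) = 2*x^5 + 2*x^4 + 6*x^3 - 2*x^2 - 2*x - 6.
∫_{-1}^{1} of each monomial x^k gives [2/(k+1) if k even, 0 if k odd]. Integrating term-by-term (or equivalently evaluating the antiderivative F(x) = x^6/3 + 2*x^5/5 + 3*x^4/2 - 2*x^3/3 - x^2 - 6*x at the endpoints):
  F(1) − F(−1) = -163/30 − (71/10) = -188/15.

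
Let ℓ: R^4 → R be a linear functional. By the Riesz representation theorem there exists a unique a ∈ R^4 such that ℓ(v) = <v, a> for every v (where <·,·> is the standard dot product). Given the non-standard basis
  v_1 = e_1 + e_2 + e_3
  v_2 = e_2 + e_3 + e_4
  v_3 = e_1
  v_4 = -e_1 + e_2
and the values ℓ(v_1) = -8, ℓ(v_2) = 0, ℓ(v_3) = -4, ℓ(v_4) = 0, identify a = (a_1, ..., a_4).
a = (-4, -4, 0, 4)

Write a = (a_1, ..., a_4) in the standard basis. For each basis vector v_i, ℓ(v_i) = <v_i, a> is a linear equation in the a_j's. Collect the n equations into a matrix system V a = ℓ, where row i of V is v_i (expressed in the standard basis). Since V is invertible (lower-triangular with 1s on the diagonal, up to permutation), solve by back-substitution:
  V =
[[1, 1, 1, 0],
 [0, 1, 1, 1],
 [1, 0, 0, 0],
 [-1, 1, 0, 0]]
  V a = (-8, 0, -4, 0)
Solving gives a = (-4, -4, 0, 4).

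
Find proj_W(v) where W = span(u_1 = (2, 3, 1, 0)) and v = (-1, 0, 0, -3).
proj_W(v) = (-2/7, -3/7, -1/7, 0)

Set up U = [u_1 | ... | u_1] ∈ R^(4×1). The projector onto W = col(U) is P = U (U^T U)^(-1) U^T.
Compute U^T U =
  [14],
and U^T v = (-2).
Solve U^T U · c = U^T v for the coefficients: c = (-1/7). The projection is proj_W(v) = U c.
Check: (v - proj_W(v)) · u_1 = 0  (should be 0).
Result: proj_W(v) = (-2/7, -3/7, -1/7, 0).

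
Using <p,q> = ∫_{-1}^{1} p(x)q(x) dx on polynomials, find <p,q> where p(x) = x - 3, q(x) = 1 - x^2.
<p,q> = -4

Expand the product: p(x)·q(x) = -x^3 + 3*x^2 + x - 3.
∫_{-1}^{1} of each monomial x^k gives [2/(k+1) if k even, 0 if k odd]. Integrating term-by-term (or equivalently evaluating the antiderivative F(x) = -x^4/4 + x^3 + x^2/2 - 3*x at the endpoints):
  F(1) − F(−1) = -7/4 − (9/4) = -4.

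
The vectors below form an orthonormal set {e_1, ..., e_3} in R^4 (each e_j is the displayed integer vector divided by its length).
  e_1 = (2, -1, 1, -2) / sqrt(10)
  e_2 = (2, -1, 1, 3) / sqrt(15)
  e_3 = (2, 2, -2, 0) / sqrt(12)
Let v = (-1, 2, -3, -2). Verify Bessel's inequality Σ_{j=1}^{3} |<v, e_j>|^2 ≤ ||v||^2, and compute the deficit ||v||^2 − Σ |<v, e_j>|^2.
Σ |<v, e_j>|^2 = 35/2; ||v||^2 = 18; deficit = 1/2

Write each e_j = u_j / sqrt(<u_j, u_j>) where u_j is the displayed integer vector. Then <v, e_j> = <v, u_j> / sqrt(<u_j, u_j>), so |<v, e_j>|^2 = <v, u_j>^2 / <u_j, u_j>.
Coefficients: <v, e_1> = -3/sqrt(10), <v, e_2> = -13/sqrt(15), <v, e_3> = 8/sqrt(12).
Square and sum: Σ |<v, e_j>|^2 = 35/2.
Compute ||v||^2 = v·v = 18.
Deficit = 18 − 35/2 = 1/2 ≥ 0, confirming Bessel's inequality. (The deficit equals ||v − Σ <v,e_j> e_j||^2, the squared distance from v to span{e_j}.)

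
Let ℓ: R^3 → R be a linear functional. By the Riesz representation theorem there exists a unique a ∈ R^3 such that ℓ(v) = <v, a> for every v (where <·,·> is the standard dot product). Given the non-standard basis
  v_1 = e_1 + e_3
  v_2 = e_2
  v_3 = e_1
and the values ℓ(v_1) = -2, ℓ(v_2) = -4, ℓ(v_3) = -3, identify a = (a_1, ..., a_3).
a = (-3, -4, 1)

Write a = (a_1, ..., a_3) in the standard basis. For each basis vector v_i, ℓ(v_i) = <v_i, a> is a linear equation in the a_j's. Collect the n equations into a matrix system V a = ℓ, where row i of V is v_i (expressed in the standard basis). Since V is invertible (lower-triangular with 1s on the diagonal, up to permutation), solve by back-substitution:
  V =
[[1, 0, 1],
 [0, 1, 0],
 [1, 0, 0]]
  V a = (-2, -4, -3)
Solving gives a = (-3, -4, 1).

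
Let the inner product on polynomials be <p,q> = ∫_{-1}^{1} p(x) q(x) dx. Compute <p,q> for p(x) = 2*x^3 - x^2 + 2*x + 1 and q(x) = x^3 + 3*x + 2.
<p,q> = 1096/105

Expand the product: p(x)·q(x) = 2*x^6 - x^5 + 8*x^4 + 2*x^3 + 4*x^2 + 7*x + 2.
∫_{-1}^{1} of each monomial x^k gives [2/(k+1) if k even, 0 if k odd]. Integrating term-by-term (or equivalently evaluating the antiderivative F(x) = 2*x^7/7 - x^6/6 + 8*x^5/5 + x^4/2 + 4*x^3/3 + 7*x^2/2 + 2*x at the endpoints):
  F(1) − F(−1) = 1901/210 − (-97/70) = 1096/105.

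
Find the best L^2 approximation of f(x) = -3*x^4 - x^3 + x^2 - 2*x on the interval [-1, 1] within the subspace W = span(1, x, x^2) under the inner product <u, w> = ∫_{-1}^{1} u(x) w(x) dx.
g(x) = -11*x^2/7 - 13*x/5 + 9/35

The best approximation g ∈ W is the orthogonal projection of f onto W. Writing g = a_0 + a_1 x + a_2 x^2, the coefficients solve the normal equations G · a = b where
  G_{ij} = <φ_i, φ_j> and b_i = <f, φ_i>, with φ_0 = 1, φ_1 = x, φ_2 = x^2.
G =
  [2, 0, 2/3]
  [0, 2/3, 0]
  [2/3, 0, 2/5],
b = (-8/15, -26/15, -16/35).
Solving gives a_0 = 9/35, a_1 = -13/5, a_2 = -11/7, so
  g(x) = -11*x^2/7 - 13*x/5 + 9/35.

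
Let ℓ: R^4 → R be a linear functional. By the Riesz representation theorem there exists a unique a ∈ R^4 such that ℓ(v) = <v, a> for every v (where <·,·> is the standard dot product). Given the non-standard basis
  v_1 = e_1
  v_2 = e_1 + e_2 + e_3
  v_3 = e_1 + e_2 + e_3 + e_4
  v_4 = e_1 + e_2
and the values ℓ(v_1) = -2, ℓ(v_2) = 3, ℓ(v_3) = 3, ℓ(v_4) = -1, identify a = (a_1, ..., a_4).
a = (-2, 1, 4, 0)

Write a = (a_1, ..., a_4) in the standard basis. For each basis vector v_i, ℓ(v_i) = <v_i, a> is a linear equation in the a_j's. Collect the n equations into a matrix system V a = ℓ, where row i of V is v_i (expressed in the standard basis). Since V is invertible (lower-triangular with 1s on the diagonal, up to permutation), solve by back-substitution:
  V =
[[1, 0, 0, 0],
 [1, 1, 1, 0],
 [1, 1, 1, 1],
 [1, 1, 0, 0]]
  V a = (-2, 3, 3, -1)
Solving gives a = (-2, 1, 4, 0).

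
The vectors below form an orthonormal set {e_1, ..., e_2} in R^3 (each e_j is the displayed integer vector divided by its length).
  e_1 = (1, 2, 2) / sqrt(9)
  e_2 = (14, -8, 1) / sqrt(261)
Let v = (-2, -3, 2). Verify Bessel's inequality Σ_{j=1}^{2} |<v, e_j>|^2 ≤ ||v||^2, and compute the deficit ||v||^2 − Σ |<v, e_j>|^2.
Σ |<v, e_j>|^2 = 52/29; ||v||^2 = 17; deficit = 441/29

Write each e_j = u_j / sqrt(<u_j, u_j>) where u_j is the displayed integer vector. Then <v, e_j> = <v, u_j> / sqrt(<u_j, u_j>), so |<v, e_j>|^2 = <v, u_j>^2 / <u_j, u_j>.
Coefficients: <v, e_1> = -4/sqrt(9), <v, e_2> = -2/sqrt(261).
Square and sum: Σ |<v, e_j>|^2 = 52/29.
Compute ||v||^2 = v·v = 17.
Deficit = 17 − 52/29 = 441/29 ≥ 0, confirming Bessel's inequality. (The deficit equals ||v − Σ <v,e_j> e_j||^2, the squared distance from v to span{e_j}.)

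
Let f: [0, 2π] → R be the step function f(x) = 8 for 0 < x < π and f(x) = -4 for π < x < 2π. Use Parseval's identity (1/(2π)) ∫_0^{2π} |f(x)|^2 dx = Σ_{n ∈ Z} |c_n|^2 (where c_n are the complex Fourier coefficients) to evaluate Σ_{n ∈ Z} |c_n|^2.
Σ |c_n|^2 = 40

Parseval equates the L^2 energy of f (normalised by 1/(2π)) with the ℓ^2 sum of its Fourier coefficients: (1/(2π)) ∫_0^{2π} |f|^2 = Σ |c_n|^2.
Compute the left side: (1/(2π)) [∫_0^π 8^2 dx + ∫_π^{2π} (-4)^2 dx] = (1/(2π)) · (64π + 16π) = (64 + 16)/2 = 40.
So Σ_{n ∈ Z} |c_n|^2 = 40.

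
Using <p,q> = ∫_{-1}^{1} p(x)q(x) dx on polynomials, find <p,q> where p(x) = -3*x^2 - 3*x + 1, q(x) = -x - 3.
<p,q> = 2

Expand the product: p(x)·q(x) = 3*x^3 + 12*x^2 + 8*x - 3.
∫_{-1}^{1} of each monomial x^k gives [2/(k+1) if k even, 0 if k odd]. Integrating term-by-term (or equivalently evaluating the antiderivative F(x) = 3*x^4/4 + 4*x^3 + 4*x^2 - 3*x at the endpoints):
  F(1) − F(−1) = 23/4 − (15/4) = 2.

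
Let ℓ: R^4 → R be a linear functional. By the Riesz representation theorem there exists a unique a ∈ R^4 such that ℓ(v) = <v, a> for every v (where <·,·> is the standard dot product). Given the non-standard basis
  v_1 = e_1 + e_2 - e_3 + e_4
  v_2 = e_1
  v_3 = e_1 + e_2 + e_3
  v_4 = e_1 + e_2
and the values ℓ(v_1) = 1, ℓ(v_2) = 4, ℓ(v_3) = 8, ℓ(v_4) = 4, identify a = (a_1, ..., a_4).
a = (4, 0, 4, 1)

Write a = (a_1, ..., a_4) in the standard basis. For each basis vector v_i, ℓ(v_i) = <v_i, a> is a linear equation in the a_j's. Collect the n equations into a matrix system V a = ℓ, where row i of V is v_i (expressed in the standard basis). Since V is invertible (lower-triangular with 1s on the diagonal, up to permutation), solve by back-substitution:
  V =
[[1, 1, -1, 1],
 [1, 0, 0, 0],
 [1, 1, 1, 0],
 [1, 1, 0, 0]]
  V a = (1, 4, 8, 4)
Solving gives a = (4, 0, 4, 1).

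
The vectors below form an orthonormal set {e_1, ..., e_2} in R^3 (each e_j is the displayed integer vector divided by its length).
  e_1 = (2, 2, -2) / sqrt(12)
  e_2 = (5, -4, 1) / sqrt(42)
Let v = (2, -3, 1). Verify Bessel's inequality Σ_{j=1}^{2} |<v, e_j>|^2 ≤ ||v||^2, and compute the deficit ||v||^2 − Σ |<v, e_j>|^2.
Σ |<v, e_j>|^2 = 195/14; ||v||^2 = 14; deficit = 1/14

Write each e_j = u_j / sqrt(<u_j, u_j>) where u_j is the displayed integer vector. Then <v, e_j> = <v, u_j> / sqrt(<u_j, u_j>), so |<v, e_j>|^2 = <v, u_j>^2 / <u_j, u_j>.
Coefficients: <v, e_1> = -4/sqrt(12), <v, e_2> = 23/sqrt(42).
Square and sum: Σ |<v, e_j>|^2 = 195/14.
Compute ||v||^2 = v·v = 14.
Deficit = 14 − 195/14 = 1/14 ≥ 0, confirming Bessel's inequality. (The deficit equals ||v − Σ <v,e_j> e_j||^2, the squared distance from v to span{e_j}.)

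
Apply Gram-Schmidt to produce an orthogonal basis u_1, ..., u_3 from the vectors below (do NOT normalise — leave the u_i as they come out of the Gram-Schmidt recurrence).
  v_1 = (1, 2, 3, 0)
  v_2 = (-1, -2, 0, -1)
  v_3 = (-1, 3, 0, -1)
Orthogonal basis:
  u_1 = (1, 2, 3, 0)
  u_2 = (-9/14, -9/7, 15/14, -1)
  u_3 = (-100/59, 95/59, -30/59, -90/59)

Apply the Gram-Schmidt recurrence
  u_1 = v_1
  u_i = v_i − Σ_{j<i} ((v_i · u_j) / (u_j · u_j)) · u_j.

Step by step this gives:
  u_1 = (1, 2, 3, 0)
  u_2 = (-9/14, -9/7, 15/14, -1)
  u_3 = (-100/59, 95/59, -30/59, -90/59)

Orthogonality check:
  u_2 · u_1 = 0 (should be 0)
  u_3 · u_1 = 0 (should be 0)
  u_3 · u_2 = 0 (should be 0)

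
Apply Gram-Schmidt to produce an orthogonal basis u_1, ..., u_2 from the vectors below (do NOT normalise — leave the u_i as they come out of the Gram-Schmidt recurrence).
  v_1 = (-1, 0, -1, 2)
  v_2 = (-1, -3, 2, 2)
Orthogonal basis:
  u_1 = (-1, 0, -1, 2)
  u_2 = (-1/2, -3, 5/2, 1)

Apply the Gram-Schmidt recurrence
  u_1 = v_1
  u_i = v_i − Σ_{j<i} ((v_i · u_j) / (u_j · u_j)) · u_j.

Step by step this gives:
  u_1 = (-1, 0, -1, 2)
  u_2 = (-1/2, -3, 5/2, 1)

Orthogonality check:
  u_2 · u_1 = 0 (should be 0)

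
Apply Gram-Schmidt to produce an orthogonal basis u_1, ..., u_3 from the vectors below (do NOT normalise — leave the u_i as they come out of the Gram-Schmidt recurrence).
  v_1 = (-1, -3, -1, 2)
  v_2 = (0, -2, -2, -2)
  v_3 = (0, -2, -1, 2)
Orthogonal basis:
  u_1 = (-1, -3, -1, 2)
  u_2 = (4/15, -6/5, -26/15, -38/15)
  u_3 = (31/41, 4/41, -17/41, 13/41)

Apply the Gram-Schmidt recurrence
  u_1 = v_1
  u_i = v_i − Σ_{j<i} ((v_i · u_j) / (u_j · u_j)) · u_j.

Step by step this gives:
  u_1 = (-1, -3, -1, 2)
  u_2 = (4/15, -6/5, -26/15, -38/15)
  u_3 = (31/41, 4/41, -17/41, 13/41)

Orthogonality check:
  u_2 · u_1 = 0 (should be 0)
  u_3 · u_1 = 0 (should be 0)
  u_3 · u_2 = 0 (should be 0)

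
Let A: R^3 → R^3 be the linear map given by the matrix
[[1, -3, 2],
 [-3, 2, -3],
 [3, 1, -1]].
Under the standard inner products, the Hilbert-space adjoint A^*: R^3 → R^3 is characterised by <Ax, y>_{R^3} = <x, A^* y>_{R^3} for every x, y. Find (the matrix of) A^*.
A^* = A^T =
[[1, -3, 3],
 [-3, 2, 1],
 [2, -3, -1]]

For real matrices with standard dot products, the defining identity <Ax, y> = <x, A^* y> gives (Ax)^T y = x^T (A^*) y, i.e. x^T A^T y = x^T (A^*) y. Since this holds for all x, y, we must have A^* = A^T. Therefore
A^* =
[[1, -3, 3],
 [-3, 2, 1],
 [2, -3, -1]].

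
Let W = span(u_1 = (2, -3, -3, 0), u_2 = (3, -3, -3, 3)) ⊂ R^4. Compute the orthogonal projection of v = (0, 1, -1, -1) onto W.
proj_W(v) = (-1/4, -1/12, -1/12, -11/12)

Set up U = [u_1 | ... | u_2] ∈ R^(4×2). The projector onto W = col(U) is P = U (U^T U)^(-1) U^T.
Compute U^T U =
  [22, 24]
  [24, 36],
and U^T v = (0, -3).
Solve U^T U · c = U^T v for the coefficients: c = (1/3, -11/36). The projection is proj_W(v) = U c.
Check: (v - proj_W(v)) · u_1 = 0  (should be 0).
Check: (v - proj_W(v)) · u_2 = 0  (should be 0).
Result: proj_W(v) = (-1/4, -1/12, -1/12, -11/12).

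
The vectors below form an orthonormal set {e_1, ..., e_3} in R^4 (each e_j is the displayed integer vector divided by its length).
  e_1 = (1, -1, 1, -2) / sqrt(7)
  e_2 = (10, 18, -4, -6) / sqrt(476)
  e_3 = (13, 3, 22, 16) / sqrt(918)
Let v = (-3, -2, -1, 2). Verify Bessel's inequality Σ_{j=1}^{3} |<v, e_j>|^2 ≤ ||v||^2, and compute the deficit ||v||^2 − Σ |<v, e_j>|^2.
Σ |<v, e_j>|^2 = 971/54; ||v||^2 = 18; deficit = 1/54

Write each e_j = u_j / sqrt(<u_j, u_j>) where u_j is the displayed integer vector. Then <v, e_j> = <v, u_j> / sqrt(<u_j, u_j>), so |<v, e_j>|^2 = <v, u_j>^2 / <u_j, u_j>.
Coefficients: <v, e_1> = -6/sqrt(7), <v, e_2> = -74/sqrt(476), <v, e_3> = -35/sqrt(918).
Square and sum: Σ |<v, e_j>|^2 = 971/54.
Compute ||v||^2 = v·v = 18.
Deficit = 18 − 971/54 = 1/54 ≥ 0, confirming Bessel's inequality. (The deficit equals ||v − Σ <v,e_j> e_j||^2, the squared distance from v to span{e_j}.)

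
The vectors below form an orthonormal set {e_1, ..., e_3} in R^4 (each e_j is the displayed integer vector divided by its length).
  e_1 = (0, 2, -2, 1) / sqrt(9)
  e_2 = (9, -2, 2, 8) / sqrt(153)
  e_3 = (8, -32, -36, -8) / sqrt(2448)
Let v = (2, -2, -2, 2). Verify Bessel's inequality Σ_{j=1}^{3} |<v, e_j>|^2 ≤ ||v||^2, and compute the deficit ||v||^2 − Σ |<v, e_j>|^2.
Σ |<v, e_j>|^2 = 140/9; ||v||^2 = 16; deficit = 4/9

Write each e_j = u_j / sqrt(<u_j, u_j>) where u_j is the displayed integer vector. Then <v, e_j> = <v, u_j> / sqrt(<u_j, u_j>), so |<v, e_j>|^2 = <v, u_j>^2 / <u_j, u_j>.
Coefficients: <v, e_1> = 2/sqrt(9), <v, e_2> = 34/sqrt(153), <v, e_3> = 136/sqrt(2448).
Square and sum: Σ |<v, e_j>|^2 = 140/9.
Compute ||v||^2 = v·v = 16.
Deficit = 16 − 140/9 = 4/9 ≥ 0, confirming Bessel's inequality. (The deficit equals ||v − Σ <v,e_j> e_j||^2, the squared distance from v to span{e_j}.)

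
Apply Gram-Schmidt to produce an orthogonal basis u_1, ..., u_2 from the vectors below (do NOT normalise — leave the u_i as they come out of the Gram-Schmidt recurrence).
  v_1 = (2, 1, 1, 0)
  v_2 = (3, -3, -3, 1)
Orthogonal basis:
  u_1 = (2, 1, 1, 0)
  u_2 = (3, -3, -3, 1)

Apply the Gram-Schmidt recurrence
  u_1 = v_1
  u_i = v_i − Σ_{j<i} ((v_i · u_j) / (u_j · u_j)) · u_j.

Step by step this gives:
  u_1 = (2, 1, 1, 0)
  u_2 = (3, -3, -3, 1)

Orthogonality check:
  u_2 · u_1 = 0 (should be 0)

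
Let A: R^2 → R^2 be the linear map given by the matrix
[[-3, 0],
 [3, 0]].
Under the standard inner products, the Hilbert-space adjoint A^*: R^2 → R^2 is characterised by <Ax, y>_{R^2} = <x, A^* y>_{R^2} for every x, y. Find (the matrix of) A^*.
A^* = A^T =
[[-3, 3],
 [0, 0]]

For real matrices with standard dot products, the defining identity <Ax, y> = <x, A^* y> gives (Ax)^T y = x^T (A^*) y, i.e. x^T A^T y = x^T (A^*) y. Since this holds for all x, y, we must have A^* = A^T. Therefore
A^* =
[[-3, 3],
 [0, 0]].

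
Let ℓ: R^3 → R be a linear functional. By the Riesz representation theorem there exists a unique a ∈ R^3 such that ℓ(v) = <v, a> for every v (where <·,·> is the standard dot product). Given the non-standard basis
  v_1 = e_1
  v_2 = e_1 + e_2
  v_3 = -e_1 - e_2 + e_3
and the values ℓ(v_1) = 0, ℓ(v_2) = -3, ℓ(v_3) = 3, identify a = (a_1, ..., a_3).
a = (0, -3, 0)

Write a = (a_1, ..., a_3) in the standard basis. For each basis vector v_i, ℓ(v_i) = <v_i, a> is a linear equation in the a_j's. Collect the n equations into a matrix system V a = ℓ, where row i of V is v_i (expressed in the standard basis). Since V is invertible (lower-triangular with 1s on the diagonal, up to permutation), solve by back-substitution:
  V =
[[1, 0, 0],
 [1, 1, 0],
 [-1, -1, 1]]
  V a = (0, -3, 3)
Solving gives a = (0, -3, 0).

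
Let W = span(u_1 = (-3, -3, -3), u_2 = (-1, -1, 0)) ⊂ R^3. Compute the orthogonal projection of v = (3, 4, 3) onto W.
proj_W(v) = (7/2, 7/2, 3)

Set up U = [u_1 | ... | u_2] ∈ R^(3×2). The projector onto W = col(U) is P = U (U^T U)^(-1) U^T.
Compute U^T U =
  [27, 6]
  [6, 2],
and U^T v = (-30, -7).
Solve U^T U · c = U^T v for the coefficients: c = (-1, -1/2). The projection is proj_W(v) = U c.
Check: (v - proj_W(v)) · u_1 = 0  (should be 0).
Check: (v - proj_W(v)) · u_2 = 0  (should be 0).
Result: proj_W(v) = (7/2, 7/2, 3).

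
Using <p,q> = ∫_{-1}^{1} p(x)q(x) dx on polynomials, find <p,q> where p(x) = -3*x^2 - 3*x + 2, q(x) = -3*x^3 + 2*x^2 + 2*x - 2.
<p,q> = -62/15

Expand the product: p(x)·q(x) = 9*x^5 + 3*x^4 - 18*x^3 + 4*x^2 + 10*x - 4.
∫_{-1}^{1} of each monomial x^k gives [2/(k+1) if k even, 0 if k odd]. Integrating term-by-term (or equivalently evaluating the antiderivative F(x) = 3*x^6/2 + 3*x^5/5 - 9*x^4/2 + 4*x^3/3 + 5*x^2 - 4*x at the endpoints):
  F(1) − F(−1) = -1/15 − (61/15) = -62/15.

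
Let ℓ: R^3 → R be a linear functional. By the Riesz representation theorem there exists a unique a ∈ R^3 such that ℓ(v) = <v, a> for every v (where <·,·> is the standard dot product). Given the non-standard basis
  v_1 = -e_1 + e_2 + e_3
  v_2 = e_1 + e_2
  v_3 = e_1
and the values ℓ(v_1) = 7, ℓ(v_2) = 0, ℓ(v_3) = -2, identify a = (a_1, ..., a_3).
a = (-2, 2, 3)

Write a = (a_1, ..., a_3) in the standard basis. For each basis vector v_i, ℓ(v_i) = <v_i, a> is a linear equation in the a_j's. Collect the n equations into a matrix system V a = ℓ, where row i of V is v_i (expressed in the standard basis). Since V is invertible (lower-triangular with 1s on the diagonal, up to permutation), solve by back-substitution:
  V =
[[-1, 1, 1],
 [1, 1, 0],
 [1, 0, 0]]
  V a = (7, 0, -2)
Solving gives a = (-2, 2, 3).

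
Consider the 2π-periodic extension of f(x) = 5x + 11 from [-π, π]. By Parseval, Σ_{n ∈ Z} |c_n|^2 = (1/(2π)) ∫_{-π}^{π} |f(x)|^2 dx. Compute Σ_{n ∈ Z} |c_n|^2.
Σ |c_n|^2 = 25π^2/3 + 121

Expand and integrate term by term over [-π, π]:
  ∫ (5x)^2 dx = 25·(2π^3/3); ∫ 2·5·(11)·x dx = 0 (odd integrand); ∫ 11^2 dx = 121·2π.
So (1/(2π)) ∫_{-π}^{π} (5x + 11)^2 dx = 25π^2/3 + 121 = 25π^2/3 + 121.
Parseval ⇒ Σ |c_n|^2 = 25π^2/3 + 121.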